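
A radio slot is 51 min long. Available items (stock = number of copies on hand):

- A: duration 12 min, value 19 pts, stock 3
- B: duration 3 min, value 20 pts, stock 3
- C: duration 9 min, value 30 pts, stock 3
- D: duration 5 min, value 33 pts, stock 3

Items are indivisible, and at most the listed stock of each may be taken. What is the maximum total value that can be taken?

249 pts

Best selections within duration 51 and stock limits:
- 3×B + 3×C + 3×D: duration 51, value 249
- 2×B + 3×C + 3×D: duration 48, value 229
- 3×B + 2×C + 3×D: duration 42, value 219
Best: 249 pts.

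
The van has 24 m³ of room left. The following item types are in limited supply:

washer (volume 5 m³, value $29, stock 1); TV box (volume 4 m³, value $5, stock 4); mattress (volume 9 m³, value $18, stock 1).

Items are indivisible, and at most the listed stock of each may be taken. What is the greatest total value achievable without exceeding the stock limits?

$57

Best selections within volume 24 and stock limits:
- 1×washer + 2×TV box + 1×mattress: volume 22, value 57
- 1×washer + 1×TV box + 1×mattress: volume 18, value 52
- 1×washer + 4×TV box: volume 21, value 49
Best: $57.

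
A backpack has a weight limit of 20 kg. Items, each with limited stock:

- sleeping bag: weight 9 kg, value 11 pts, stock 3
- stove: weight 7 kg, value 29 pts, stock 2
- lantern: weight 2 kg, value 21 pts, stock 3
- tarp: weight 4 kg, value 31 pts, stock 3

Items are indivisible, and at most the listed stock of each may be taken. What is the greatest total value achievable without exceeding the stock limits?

156 pts

Top feasible selections:
- 3×lantern + 3×tarp: weight 18, value 156
- 2×lantern + 3×tarp: weight 16, value 135
- 1×stove + 2×lantern + 2×tarp: weight 19, value 133
- 3×lantern + 2×tarp: weight 14, value 125
Best: 156 pts.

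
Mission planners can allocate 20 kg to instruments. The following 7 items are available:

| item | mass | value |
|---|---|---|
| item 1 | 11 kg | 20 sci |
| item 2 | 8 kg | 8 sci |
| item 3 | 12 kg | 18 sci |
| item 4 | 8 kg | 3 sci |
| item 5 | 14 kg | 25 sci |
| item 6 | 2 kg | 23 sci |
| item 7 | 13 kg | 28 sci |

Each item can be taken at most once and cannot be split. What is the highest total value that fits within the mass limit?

Check high-value combinations within 20 kg:
- item 6+item 7: mass 2+13=15, value 23+28=51
- item 5+item 6: mass 14+2=16, value 25+23=48
- item 1+item 6: mass 11+2=13, value 20+23=43
Best: 51 sci.

51 sci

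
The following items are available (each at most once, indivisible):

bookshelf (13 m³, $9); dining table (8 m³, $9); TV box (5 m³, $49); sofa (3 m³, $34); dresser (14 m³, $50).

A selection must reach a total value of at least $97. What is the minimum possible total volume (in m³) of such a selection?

Subsets with value ≥ 97, sorted by total volume:
- TV box+dresser: volume 19, value 99
- TV box+sofa+dresser: volume 22, value 133
Minimum volume: 19 m³.

19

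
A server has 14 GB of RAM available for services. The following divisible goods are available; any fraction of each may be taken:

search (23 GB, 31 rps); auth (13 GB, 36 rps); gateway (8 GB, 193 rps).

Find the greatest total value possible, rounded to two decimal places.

209.62

Take in order of value per unit:
- gateway (193/8 per unit): all 8 → value 193, running total 193.00
- auth (36/13 per unit): 6 of 13 → value 6×36/13 = 16.6154, running total 209.62
Total 209.62.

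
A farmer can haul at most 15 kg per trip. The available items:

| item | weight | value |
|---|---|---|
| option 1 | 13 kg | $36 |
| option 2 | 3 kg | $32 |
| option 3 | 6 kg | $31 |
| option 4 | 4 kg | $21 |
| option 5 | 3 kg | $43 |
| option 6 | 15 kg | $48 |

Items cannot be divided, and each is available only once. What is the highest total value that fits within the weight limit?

This is a 0/1 knapsack; check combinations near the capacity.
- option 2+option 3+option 5: weight 3+6+3=12, value 32+31+43=106
- option 2+option 4+option 5: weight 3+4+3=10, value 32+21+43=96
- option 3+option 4+option 5: weight 6+4+3=13, value 31+21+43=95
- option 2+option 3+option 4: weight 3+6+4=13, value 32+31+21=84
- option 2+option 5: weight 3+3=6, value 32+43=75
Best: $106.

$106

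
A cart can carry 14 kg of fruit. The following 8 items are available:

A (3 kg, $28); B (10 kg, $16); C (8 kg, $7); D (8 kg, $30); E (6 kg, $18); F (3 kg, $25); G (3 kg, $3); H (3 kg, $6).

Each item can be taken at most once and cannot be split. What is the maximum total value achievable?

$83

Check high-value combinations within 14 kg:
- A+D+F: weight 3+8+3=14, value 28+30+25=83
- A+E+F: weight 3+6+3=12, value 28+18+25=71
- A+D+H: weight 3+8+3=14, value 28+30+6=64
- A+F+G+H: weight 3+3+3+3=12, value 28+25+3+6=62
- A+D+G: weight 3+8+3=14, value 28+30+3=61
Best: $83.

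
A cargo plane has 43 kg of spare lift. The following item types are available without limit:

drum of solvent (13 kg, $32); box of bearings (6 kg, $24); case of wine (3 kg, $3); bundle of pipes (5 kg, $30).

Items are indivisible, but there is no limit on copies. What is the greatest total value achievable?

$243

Best value-per-unit is bundle of pipes at 30/5; filling with it alone gives 8×30 = 240.
Optimal mix: 1×case of wine + 8×bundle of pipes → weight 43, value 243.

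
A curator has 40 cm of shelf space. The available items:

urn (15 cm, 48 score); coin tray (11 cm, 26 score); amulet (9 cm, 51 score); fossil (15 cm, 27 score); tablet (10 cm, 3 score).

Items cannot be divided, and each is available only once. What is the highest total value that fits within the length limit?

126 score

Check high-value combinations within 40 cm:
- urn+amulet+fossil: length 15+9+15=39, value 48+51+27=126
- urn+coin tray+amulet: length 15+11+9=35, value 48+26+51=125
- coin tray+amulet+fossil: length 11+9+15=35, value 26+51+27=104
- urn+amulet+tablet: length 15+9+10=34, value 48+51+3=102
- urn+amulet: length 15+9=24, value 48+51=99
Best: 126 score.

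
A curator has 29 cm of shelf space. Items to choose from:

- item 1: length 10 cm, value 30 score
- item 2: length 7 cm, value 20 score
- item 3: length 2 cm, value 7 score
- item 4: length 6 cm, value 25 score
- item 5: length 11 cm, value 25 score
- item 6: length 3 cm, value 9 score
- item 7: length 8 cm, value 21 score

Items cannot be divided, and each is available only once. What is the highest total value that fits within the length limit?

Check high-value combinations within 29 cm:
- item 1+item 3+item 4+item 6+item 7: length 10+2+6+3+8=29, value 30+7+25+9+21=92
- item 1+item 2+item 3+item 4+item 6: length 10+7+2+6+3=28, value 30+20+7+25+9=91
- item 1+item 3+item 4+item 5: length 10+2+6+11=29, value 30+7+25+25=87
- item 2+item 3+item 4+item 5+item 6: length 7+2+6+11+3=29, value 20+7+25+25+9=86
Best: 92 score.

92 score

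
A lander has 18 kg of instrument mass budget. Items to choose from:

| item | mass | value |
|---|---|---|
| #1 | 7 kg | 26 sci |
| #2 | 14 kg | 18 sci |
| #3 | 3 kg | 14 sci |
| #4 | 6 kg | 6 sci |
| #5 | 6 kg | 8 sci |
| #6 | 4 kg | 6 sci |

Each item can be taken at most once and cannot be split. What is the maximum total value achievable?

48 sci

Check high-value combinations within 18 kg:
- #1+#3+#5: mass 7+3+6=16, value 26+14+8=48
- #1+#3+#6: mass 7+3+4=14, value 26+14+6=46
- #1+#3+#4: mass 7+3+6=16, value 26+14+6=46
Best: 48 sci.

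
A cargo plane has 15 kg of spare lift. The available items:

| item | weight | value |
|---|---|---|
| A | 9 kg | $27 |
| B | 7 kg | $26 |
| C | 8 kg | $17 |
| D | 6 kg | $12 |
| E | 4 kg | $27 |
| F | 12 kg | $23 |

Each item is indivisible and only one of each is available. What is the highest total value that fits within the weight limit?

$54

Check high-value combinations within 15 kg:
- A+E: weight 9+4=13, value 27+27=54
- B+E: weight 7+4=11, value 26+27=53
- C+E: weight 8+4=12, value 17+27=44
- B+C: weight 7+8=15, value 26+17=43
Best: $54.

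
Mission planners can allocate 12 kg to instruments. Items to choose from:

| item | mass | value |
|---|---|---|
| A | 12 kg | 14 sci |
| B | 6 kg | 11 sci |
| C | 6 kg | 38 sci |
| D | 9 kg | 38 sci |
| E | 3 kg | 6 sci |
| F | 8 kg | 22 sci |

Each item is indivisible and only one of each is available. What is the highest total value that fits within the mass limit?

Check high-value combinations within 12 kg:
- B+C: mass 6+6=12, value 11+38=49
- C+E: mass 6+3=9, value 38+6=44
- D+E: mass 9+3=12, value 38+6=44
- C: mass 6, value 38
- D: mass 9, value 38
Best: 49 sci.

49 sci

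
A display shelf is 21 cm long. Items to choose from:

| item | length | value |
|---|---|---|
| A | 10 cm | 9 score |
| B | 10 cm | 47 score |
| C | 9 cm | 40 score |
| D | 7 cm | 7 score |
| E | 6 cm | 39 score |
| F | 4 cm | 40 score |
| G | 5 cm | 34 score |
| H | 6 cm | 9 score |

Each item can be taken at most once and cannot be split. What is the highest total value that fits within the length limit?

126 score

Check high-value combinations within 21 cm:
- B+E+F: length 10+6+4=20, value 47+39+40=126
- E+F+G+H: length 6+4+5+6=21, value 39+40+34+9=122
- B+F+G: length 10+4+5=19, value 47+40+34=121
- B+E+G: length 10+6+5=21, value 47+39+34=120
- C+E+F: length 9+6+4=19, value 40+39+40=119
Best: 126 score.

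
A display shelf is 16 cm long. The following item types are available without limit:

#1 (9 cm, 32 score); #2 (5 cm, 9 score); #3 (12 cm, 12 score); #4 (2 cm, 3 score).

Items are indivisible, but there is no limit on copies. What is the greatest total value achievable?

44 score

Best value-per-unit is #1 at 32/9; filling with it alone gives 1×32 = 32.
Optimal mix: 1×#1 + 1×#2 + 1×#4 → length 16, value 44.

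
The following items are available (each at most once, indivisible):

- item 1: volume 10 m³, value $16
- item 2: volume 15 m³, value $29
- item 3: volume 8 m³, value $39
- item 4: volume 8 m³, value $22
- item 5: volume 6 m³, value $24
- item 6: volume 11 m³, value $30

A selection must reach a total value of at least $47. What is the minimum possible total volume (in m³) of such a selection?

Subsets with value ≥ 47, sorted by total volume:
- item 3+item 5: volume 14, value 63
- item 3+item 4: volume 16, value 61
Minimum volume: 14 m³.

14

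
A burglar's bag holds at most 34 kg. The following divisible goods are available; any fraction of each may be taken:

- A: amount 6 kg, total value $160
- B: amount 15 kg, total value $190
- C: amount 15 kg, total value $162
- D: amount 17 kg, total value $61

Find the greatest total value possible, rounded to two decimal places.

Take in order of value per unit:
- A (160/6 per unit): all 6 → value 160, running total 160.00
- B (190/15 per unit): all 15 → value 190, running total 350.00
- C (162/15 per unit): 13 of 15 → value 13×162/15 = 140.4000, running total 490.40
Total 490.40.

490.40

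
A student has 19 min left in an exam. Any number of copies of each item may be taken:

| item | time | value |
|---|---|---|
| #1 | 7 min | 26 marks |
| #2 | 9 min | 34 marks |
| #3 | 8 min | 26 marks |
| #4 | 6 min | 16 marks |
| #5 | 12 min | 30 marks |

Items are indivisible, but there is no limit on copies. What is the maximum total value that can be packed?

Best value-per-unit is #2 at 34/9, and filling with it alone uses time 2×9=18. No mix of the others beats 2×34 = 68.

68 marks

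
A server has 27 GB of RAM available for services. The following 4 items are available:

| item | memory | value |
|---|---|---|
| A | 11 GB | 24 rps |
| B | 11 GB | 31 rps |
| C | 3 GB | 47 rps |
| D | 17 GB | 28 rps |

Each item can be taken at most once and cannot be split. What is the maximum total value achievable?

Check high-value combinations within 27 GB:
- A+B+C: memory 11+11+3=25, value 24+31+47=102
- B+C: memory 11+3=14, value 31+47=78
- C+D: memory 3+17=20, value 47+28=75
- A+C: memory 11+3=14, value 24+47=71
- A+B: memory 11+11=22, value 24+31=55
Best: 102 rps.

102 rps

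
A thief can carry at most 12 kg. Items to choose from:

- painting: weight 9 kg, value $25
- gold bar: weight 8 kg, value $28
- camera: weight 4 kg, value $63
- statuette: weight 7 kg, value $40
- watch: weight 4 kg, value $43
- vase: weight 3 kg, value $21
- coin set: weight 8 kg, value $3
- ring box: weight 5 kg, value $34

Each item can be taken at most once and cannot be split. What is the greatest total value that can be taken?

Check high-value combinations within 12 kg:
- camera+watch+vase: weight 4+4+3=11, value 63+43+21=127
- camera+vase+ring box: weight 4+3+5=12, value 63+21+34=118
- camera+watch: weight 4+4=8, value 63+43=106
- camera+statuette: weight 4+7=11, value 63+40=103
Best: $127.

$127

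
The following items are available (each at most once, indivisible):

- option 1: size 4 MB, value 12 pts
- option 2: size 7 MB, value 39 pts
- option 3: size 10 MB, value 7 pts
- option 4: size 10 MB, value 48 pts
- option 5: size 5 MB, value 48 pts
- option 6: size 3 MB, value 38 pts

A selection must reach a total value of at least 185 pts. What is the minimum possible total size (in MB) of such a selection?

29

Subsets with value ≥ 185, sorted by total size:
- option 1+option 2+option 4+option 5+option 6: size 29, value 185
- option 1+option 2+option 3+option 4+option 5+option 6: size 39, value 192
Minimum size: 29 MB.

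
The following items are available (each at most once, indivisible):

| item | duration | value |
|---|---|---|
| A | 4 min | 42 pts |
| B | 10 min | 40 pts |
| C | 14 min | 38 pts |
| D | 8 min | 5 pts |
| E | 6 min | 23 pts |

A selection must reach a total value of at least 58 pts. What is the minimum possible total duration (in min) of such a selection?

Subsets with value ≥ 58, sorted by total duration:
- A+E: duration 10, value 65
- A+B: duration 14, value 82
Minimum duration: 10 min.

10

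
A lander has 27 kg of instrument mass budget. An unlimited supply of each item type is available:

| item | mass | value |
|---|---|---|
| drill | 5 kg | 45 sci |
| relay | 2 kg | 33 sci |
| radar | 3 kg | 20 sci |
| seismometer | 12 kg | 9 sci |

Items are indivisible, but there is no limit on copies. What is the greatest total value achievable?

429 sci

Best value-per-unit is relay at 33/2, and filling with it alone uses mass 13×2=26. No mix of the others beats 13×33 = 429.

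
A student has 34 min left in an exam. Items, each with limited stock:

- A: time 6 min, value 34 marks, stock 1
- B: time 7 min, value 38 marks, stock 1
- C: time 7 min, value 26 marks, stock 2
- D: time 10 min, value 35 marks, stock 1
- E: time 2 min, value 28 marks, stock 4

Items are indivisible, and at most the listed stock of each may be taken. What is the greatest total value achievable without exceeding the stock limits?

219 marks

Best selections within time 34 and stock limits:
- 1×A + 1×B + 1×D + 4×E: time 31, value 219
- 1×B + 1×C + 1×D + 4×E: time 32, value 211
- 1×A + 1×B + 1×C + 4×E: time 28, value 210
Best: 219 marks.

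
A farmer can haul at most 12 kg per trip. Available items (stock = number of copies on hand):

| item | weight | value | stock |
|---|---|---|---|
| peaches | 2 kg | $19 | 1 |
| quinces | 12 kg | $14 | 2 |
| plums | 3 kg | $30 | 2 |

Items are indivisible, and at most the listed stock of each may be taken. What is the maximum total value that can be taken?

Best selections within weight 12 and stock limits:
- 1×peaches + 2×plums: weight 8, value 79
- 2×plums: weight 6, value 60
- 1×peaches + 1×plums: weight 5, value 49
- 1×plums: weight 3, value 30
Best: $79.

$79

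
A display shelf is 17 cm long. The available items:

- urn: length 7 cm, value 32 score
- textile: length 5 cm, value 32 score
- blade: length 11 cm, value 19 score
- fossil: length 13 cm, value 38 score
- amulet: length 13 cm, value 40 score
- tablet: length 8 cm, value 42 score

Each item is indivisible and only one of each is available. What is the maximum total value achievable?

This is a 0/1 knapsack; check combinations near the capacity.
- textile+tablet: length 5+8=13, value 32+42=74
- urn+tablet: length 7+8=15, value 32+42=74
- urn+textile: length 7+5=12, value 32+32=64
Best: 74 score.

74 score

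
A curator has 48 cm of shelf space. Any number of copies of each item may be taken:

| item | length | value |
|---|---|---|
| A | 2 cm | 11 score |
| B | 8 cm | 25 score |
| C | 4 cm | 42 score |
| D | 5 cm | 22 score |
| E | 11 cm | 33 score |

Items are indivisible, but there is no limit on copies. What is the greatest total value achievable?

504 score

Best value-per-unit is C at 42/4, and filling with it alone uses length 12×4=48. No mix of the others beats 12×42 = 504.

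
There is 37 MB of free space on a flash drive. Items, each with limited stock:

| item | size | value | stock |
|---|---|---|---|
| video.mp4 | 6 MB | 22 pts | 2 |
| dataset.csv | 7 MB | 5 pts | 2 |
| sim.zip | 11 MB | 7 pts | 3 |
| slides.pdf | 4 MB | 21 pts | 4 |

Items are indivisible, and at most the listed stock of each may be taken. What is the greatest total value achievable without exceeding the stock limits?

133 pts

Best selections within size 37 and stock limits:
- 2×video.mp4 + 1×dataset.csv + 4×slides.pdf: size 35, value 133
- 2×video.mp4 + 4×slides.pdf: size 28, value 128
- 1×video.mp4 + 2×dataset.csv + 4×slides.pdf: size 36, value 116
- 2×video.mp4 + 1×sim.zip + 3×slides.pdf: size 35, value 114
Best: 133 pts.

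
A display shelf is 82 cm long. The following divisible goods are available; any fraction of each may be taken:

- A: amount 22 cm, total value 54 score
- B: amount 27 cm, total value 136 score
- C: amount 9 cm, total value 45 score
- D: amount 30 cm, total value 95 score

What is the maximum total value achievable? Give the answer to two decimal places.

Take in order of value per unit:
- B (136/27 per unit): all 27 → value 136, running total 136.00
- C (45/9 per unit): all 9 → value 45, running total 181.00
- D (95/30 per unit): all 30 → value 95, running total 276.00
- A (54/22 per unit): 16 of 22 → value 16×54/22 = 39.2727, running total 315.27
Total 315.27.

315.27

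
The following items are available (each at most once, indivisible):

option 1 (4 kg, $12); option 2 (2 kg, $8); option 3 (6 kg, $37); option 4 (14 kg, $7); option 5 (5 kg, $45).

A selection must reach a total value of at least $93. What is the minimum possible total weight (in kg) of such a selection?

15

Subsets with value ≥ 93, sorted by total weight:
- option 1+option 3+option 5: weight 15, value 94
- option 1+option 2+option 3+option 5: weight 17, value 102
- option 2+option 3+option 4+option 5: weight 27, value 97
Minimum weight: 15 kg.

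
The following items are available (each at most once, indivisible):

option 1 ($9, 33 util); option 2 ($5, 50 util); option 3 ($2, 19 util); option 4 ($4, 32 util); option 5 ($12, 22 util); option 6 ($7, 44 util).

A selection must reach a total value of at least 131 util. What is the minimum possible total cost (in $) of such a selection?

Subsets with value ≥ 131, sorted by total cost:
- option 2+option 3+option 4+option 6: cost 18, value 145
- option 1+option 2+option 3+option 4: cost 20, value 134
- option 1+option 2+option 3+option 6: cost 23, value 146
Minimum cost: 18 $.

18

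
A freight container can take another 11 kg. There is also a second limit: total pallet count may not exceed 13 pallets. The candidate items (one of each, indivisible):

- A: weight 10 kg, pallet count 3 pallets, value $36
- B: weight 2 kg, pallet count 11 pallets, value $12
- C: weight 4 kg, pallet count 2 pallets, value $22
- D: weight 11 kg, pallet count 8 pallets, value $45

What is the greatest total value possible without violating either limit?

Feasible sets respecting both limits:
- D: weight 11, pallet count 8, value 45
- A: weight 10, pallet count 3, value 36
- B+C: weight 6, pallet count 13, value 34
Best: $45.

$45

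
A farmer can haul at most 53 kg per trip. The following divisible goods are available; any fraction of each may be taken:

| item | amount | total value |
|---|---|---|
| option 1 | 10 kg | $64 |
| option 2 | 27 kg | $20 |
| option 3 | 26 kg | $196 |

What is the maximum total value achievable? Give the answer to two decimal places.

272.59

Take in order of value per unit:
- option 3 (196/26 per unit): all 26 → value 196, running total 196.00
- option 1 (64/10 per unit): all 10 → value 64, running total 260.00
- option 2 (20/27 per unit): 17 of 27 → value 17×20/27 = 12.5926, running total 272.59
Total 272.59.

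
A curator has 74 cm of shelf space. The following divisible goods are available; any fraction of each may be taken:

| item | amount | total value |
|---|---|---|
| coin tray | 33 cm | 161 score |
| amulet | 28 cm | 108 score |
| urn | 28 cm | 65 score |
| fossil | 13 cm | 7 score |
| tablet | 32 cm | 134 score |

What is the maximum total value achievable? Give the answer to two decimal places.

Take in order of value per unit:
- coin tray (161/33 per unit): all 33 → value 161, running total 161.00
- tablet (134/32 per unit): all 32 → value 134, running total 295.00
- amulet (108/28 per unit): 9 of 28 → value 9×108/28 = 34.7143, running total 329.71
Total 329.71.

329.71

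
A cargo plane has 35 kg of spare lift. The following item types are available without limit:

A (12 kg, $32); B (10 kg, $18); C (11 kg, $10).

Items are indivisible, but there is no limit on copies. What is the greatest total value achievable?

Best value-per-unit is A at 32/12; filling with it alone gives 2×32 = 64.
Optimal mix: 2×A + 1×B → weight 34, value 82.

$82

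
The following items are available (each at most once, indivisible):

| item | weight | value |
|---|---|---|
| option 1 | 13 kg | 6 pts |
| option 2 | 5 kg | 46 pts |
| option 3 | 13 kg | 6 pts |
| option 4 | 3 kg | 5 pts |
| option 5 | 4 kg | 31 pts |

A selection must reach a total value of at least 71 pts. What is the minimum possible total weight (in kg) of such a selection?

Subsets with value ≥ 71, sorted by total weight:
- option 2+option 5: weight 9, value 77
- option 2+option 4+option 5: weight 12, value 82
Minimum weight: 9 kg.

9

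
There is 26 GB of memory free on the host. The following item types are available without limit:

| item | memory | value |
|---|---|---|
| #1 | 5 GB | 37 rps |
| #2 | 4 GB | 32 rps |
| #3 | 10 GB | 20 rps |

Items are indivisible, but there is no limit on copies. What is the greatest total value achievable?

Best value-per-unit is #2 at 32/4; filling with it alone gives 6×32 = 192.
Optimal mix: 2×#1 + 4×#2 → memory 26, value 202.

202 rps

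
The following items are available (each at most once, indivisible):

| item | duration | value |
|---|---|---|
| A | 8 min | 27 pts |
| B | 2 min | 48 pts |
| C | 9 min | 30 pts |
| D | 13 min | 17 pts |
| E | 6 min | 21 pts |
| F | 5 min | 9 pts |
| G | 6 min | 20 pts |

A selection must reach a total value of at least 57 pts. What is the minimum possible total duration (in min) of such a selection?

7

Subsets with value ≥ 57, sorted by total duration:
- B+F: duration 7, value 57
- B+E: duration 8, value 69
- B+G: duration 8, value 68
Minimum duration: 7 min.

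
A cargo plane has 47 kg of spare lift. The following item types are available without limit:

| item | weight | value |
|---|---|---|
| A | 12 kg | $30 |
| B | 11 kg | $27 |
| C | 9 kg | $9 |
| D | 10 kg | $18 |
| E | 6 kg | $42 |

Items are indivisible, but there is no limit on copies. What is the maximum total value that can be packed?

Best value-per-unit is E at 42/6, and filling with it alone uses weight 7×6=42. No mix of the others beats 7×42 = 294.

$294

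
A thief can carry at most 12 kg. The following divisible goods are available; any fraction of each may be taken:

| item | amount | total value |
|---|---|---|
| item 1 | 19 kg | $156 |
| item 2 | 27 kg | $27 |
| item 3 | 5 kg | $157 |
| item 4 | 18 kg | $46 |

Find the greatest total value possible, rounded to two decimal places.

Take in order of value per unit:
- item 3 (157/5 per unit): all 5 → value 157, running total 157.00
- item 1 (156/19 per unit): 7 of 19 → value 7×156/19 = 57.4737, running total 214.47
Total 214.47.

214.47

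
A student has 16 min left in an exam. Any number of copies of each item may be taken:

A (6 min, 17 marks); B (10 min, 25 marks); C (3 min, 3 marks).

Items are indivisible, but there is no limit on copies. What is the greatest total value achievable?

Best value-per-unit is A at 17/6; filling with it alone gives 2×17 = 34.
Optimal mix: 1×A + 1×B → time 16, value 42.

42 marks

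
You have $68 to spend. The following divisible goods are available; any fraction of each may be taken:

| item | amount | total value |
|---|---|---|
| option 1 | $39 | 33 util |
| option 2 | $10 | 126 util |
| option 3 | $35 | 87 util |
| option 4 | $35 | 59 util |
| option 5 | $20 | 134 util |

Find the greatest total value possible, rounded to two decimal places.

352.06

Take in order of value per unit:
- option 2 (126/10 per unit): all 10 → value 126, running total 126.00
- option 5 (134/20 per unit): all 20 → value 134, running total 260.00
- option 3 (87/35 per unit): all 35 → value 87, running total 347.00
- option 4 (59/35 per unit): 3 of 35 → value 3×59/35 = 5.0571, running total 352.06
Total 352.06.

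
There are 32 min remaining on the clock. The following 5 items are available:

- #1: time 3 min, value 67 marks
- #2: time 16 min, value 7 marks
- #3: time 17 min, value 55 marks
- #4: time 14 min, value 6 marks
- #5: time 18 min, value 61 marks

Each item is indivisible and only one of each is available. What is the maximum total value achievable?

128 marks

Check high-value combinations within 32 min:
- #1+#5: time 3+18=21, value 67+61=128
- #1+#3: time 3+17=20, value 67+55=122
- #1+#2: time 3+16=19, value 67+7=74
- #1+#4: time 3+14=17, value 67+6=73
- #1: time 3, value 67
Best: 128 marks.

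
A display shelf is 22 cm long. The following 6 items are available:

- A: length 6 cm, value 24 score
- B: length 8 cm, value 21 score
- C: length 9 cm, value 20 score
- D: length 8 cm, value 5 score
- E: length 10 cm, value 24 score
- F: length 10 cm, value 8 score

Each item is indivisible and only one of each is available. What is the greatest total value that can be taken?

This is a 0/1 knapsack; check combinations near the capacity.
- A+B+D: length 6+8+8=22, value 24+21+5=50
- A+E: length 6+10=16, value 24+24=48
- A+B: length 6+8=14, value 24+21=45
- B+E: length 8+10=18, value 21+24=45
- A+C: length 6+9=15, value 24+20=44
Best: 50 score.

50 score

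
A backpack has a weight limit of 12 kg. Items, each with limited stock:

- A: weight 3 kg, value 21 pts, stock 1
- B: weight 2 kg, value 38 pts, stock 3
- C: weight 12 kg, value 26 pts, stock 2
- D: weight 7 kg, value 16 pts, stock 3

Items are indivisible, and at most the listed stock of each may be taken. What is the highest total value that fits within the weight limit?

Best selections within weight 12 and stock limits:
- 1×A + 3×B: weight 9, value 135
- 3×B: weight 6, value 114
- 1×A + 2×B: weight 7, value 97
Best: 135 pts.

135 pts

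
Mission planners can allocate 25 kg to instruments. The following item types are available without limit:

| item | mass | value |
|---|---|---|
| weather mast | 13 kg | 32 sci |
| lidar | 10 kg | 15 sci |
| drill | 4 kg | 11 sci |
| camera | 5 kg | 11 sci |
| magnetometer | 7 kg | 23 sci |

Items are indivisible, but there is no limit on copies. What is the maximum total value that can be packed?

Best value-per-unit is magnetometer at 23/7; filling with it alone gives 3×23 = 69.
Optimal mix: 1×drill + 3×magnetometer → mass 25, value 80.

80 sci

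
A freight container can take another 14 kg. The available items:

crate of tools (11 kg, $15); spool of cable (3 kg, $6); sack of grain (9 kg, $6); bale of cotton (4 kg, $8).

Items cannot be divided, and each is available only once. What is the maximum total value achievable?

Check high-value combinations within 14 kg:
- crate of tools+spool of cable: weight 11+3=14, value 15+6=21
- crate of tools: weight 11, value 15
- spool of cable+bale of cotton: weight 3+4=7, value 6+8=14
- sack of grain+bale of cotton: weight 9+4=13, value 6+8=14
- spool of cable+sack of grain: weight 3+9=12, value 6+6=12
Best: $21.

$21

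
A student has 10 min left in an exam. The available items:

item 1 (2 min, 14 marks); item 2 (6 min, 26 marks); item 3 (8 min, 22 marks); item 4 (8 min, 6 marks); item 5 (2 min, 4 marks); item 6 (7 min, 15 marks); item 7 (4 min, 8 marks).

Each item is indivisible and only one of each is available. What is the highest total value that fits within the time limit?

44 marks

This is a 0/1 knapsack; check combinations near the capacity.
- item 1+item 2+item 5: time 2+6+2=10, value 14+26+4=44
- item 1+item 2: time 2+6=8, value 14+26=40
- item 1+item 3: time 2+8=10, value 14+22=36
- item 2+item 7: time 6+4=10, value 26+8=34
Best: 44 marks.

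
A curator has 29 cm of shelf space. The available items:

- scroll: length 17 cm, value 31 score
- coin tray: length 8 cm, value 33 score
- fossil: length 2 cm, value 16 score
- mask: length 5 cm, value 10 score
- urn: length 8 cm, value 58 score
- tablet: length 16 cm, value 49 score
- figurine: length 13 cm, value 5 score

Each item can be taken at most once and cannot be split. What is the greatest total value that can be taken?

123 score

Check high-value combinations within 29 cm:
- fossil+urn+tablet: length 2+8+16=26, value 16+58+49=123
- coin tray+fossil+mask+urn: length 8+2+5+8=23, value 33+16+10+58=117
- mask+urn+tablet: length 5+8+16=29, value 10+58+49=117
Best: 123 score.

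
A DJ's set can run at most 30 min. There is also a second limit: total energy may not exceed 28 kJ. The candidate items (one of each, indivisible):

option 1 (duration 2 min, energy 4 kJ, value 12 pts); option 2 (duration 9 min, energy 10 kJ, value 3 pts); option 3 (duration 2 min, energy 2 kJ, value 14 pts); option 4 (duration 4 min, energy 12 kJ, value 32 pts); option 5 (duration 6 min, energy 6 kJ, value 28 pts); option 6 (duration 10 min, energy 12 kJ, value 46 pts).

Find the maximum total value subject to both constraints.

100 pts

Feasible sets respecting both limits:
- option 1+option 3+option 5+option 6: duration 20, energy 24, value 100
- option 3+option 4+option 6: duration 16, energy 26, value 92
- option 1+option 4+option 6: duration 16, energy 28, value 90
Best: 100 pts.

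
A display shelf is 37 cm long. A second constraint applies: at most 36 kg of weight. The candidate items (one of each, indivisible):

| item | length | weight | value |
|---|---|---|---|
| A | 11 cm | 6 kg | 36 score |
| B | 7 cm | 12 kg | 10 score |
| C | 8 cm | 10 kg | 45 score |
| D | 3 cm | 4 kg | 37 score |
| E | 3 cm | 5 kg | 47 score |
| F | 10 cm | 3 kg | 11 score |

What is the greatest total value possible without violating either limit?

176 score

Feasible sets respecting both limits:
- A+C+D+E+F: length 35, weight 28, value 176
- A+C+D+E: length 25, weight 25, value 165
- B+C+D+E+F: length 31, weight 34, value 150
- A+B+D+E+F: length 34, weight 30, value 141
Best: 176 score.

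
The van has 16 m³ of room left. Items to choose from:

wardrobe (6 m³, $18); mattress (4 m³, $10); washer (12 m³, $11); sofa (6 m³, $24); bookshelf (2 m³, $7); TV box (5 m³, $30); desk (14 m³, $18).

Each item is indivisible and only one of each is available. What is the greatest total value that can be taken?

This is a 0/1 knapsack; check combinations near the capacity.
- mattress+sofa+TV box: volume 4+6+5=15, value 10+24+30=64
- sofa+bookshelf+TV box: volume 6+2+5=13, value 24+7+30=61
- wardrobe+mattress+TV box: volume 6+4+5=15, value 18+10+30=58
- wardrobe+bookshelf+TV box: volume 6+2+5=13, value 18+7+30=55
Best: $64.

$64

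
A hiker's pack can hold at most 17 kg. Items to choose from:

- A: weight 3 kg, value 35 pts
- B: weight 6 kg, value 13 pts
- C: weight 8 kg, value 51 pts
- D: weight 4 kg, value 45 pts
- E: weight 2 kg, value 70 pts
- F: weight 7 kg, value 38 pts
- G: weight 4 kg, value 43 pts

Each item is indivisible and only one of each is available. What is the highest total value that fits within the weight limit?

201 pts

Check high-value combinations within 17 kg:
- A+C+D+E: weight 3+8+4+2=17, value 35+51+45+70=201
- A+C+E+G: weight 3+8+2+4=17, value 35+51+70+43=199
- D+E+F+G: weight 4+2+7+4=17, value 45+70+38+43=196
Best: 201 pts.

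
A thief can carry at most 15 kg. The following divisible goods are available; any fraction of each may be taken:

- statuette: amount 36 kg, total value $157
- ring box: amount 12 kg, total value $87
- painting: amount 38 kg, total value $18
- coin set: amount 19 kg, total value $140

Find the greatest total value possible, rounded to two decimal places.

110.53

Take in order of value per unit:
- coin set (140/19 per unit): 15 of 19 → value 15×140/19 = 110.5263, running total 110.53
Total 110.53.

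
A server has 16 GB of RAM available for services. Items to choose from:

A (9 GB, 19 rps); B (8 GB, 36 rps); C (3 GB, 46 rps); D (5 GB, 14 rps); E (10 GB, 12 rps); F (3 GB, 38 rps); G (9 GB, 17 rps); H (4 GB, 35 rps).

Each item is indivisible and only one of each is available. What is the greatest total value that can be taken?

133 rps

Check high-value combinations within 16 GB:
- C+D+F+H: memory 3+5+3+4=15, value 46+14+38+35=133
- B+C+F: memory 8+3+3=14, value 36+46+38=120
- C+F+H: memory 3+3+4=10, value 46+38+35=119
Best: 133 rps.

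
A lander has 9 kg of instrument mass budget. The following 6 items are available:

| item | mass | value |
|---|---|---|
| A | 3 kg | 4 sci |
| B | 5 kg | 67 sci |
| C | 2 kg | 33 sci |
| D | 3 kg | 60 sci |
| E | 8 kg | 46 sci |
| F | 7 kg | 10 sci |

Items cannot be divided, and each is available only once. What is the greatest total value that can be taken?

Check high-value combinations within 9 kg:
- B+D: mass 5+3=8, value 67+60=127
- B+C: mass 5+2=7, value 67+33=100
- A+C+D: mass 3+2+3=8, value 4+33+60=97
- C+D: mass 2+3=5, value 33+60=93
Best: 127 sci.

127 sci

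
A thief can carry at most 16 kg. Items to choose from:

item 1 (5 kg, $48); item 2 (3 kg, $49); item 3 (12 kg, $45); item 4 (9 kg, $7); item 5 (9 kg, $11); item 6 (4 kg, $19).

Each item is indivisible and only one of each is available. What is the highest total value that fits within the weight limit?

$116

This is a 0/1 knapsack; check combinations near the capacity.
- item 1+item 2+item 6: weight 5+3+4=12, value 48+49+19=116
- item 1+item 2: weight 5+3=8, value 48+49=97
- item 2+item 3: weight 3+12=15, value 49+45=94
- item 2+item 5+item 6: weight 3+9+4=16, value 49+11+19=79
Best: $116.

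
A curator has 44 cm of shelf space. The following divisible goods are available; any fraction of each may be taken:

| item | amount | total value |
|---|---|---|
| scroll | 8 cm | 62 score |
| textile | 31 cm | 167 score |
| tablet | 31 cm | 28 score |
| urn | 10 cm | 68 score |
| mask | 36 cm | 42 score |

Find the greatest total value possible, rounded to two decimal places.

Take in order of value per unit:
- scroll (62/8 per unit): all 8 → value 62, running total 62.00
- urn (68/10 per unit): all 10 → value 68, running total 130.00
- textile (167/31 per unit): 26 of 31 → value 26×167/31 = 140.0645, running total 270.06
Total 270.06.

270.06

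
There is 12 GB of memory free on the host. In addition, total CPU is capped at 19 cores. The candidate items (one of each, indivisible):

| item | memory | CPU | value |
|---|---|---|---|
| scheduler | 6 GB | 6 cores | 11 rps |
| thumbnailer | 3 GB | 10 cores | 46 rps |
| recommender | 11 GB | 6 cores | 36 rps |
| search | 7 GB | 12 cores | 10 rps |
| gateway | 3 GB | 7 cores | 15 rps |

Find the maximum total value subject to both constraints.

Feasible sets respecting both limits:
- thumbnailer+gateway: memory 6, CPU 17, value 61
- scheduler+thumbnailer: memory 9, CPU 16, value 57
- thumbnailer: memory 3, CPU 10, value 46
- recommender: memory 11, CPU 6, value 36
Best: 61 rps.

61 rps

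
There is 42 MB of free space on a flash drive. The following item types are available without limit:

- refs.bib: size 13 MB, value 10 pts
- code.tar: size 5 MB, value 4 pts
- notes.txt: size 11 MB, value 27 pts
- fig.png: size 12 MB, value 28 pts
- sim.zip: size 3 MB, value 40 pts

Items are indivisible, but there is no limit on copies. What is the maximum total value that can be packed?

Best value-per-unit is sim.zip at 40/3, and filling with it alone uses size 14×3=42. No mix of the others beats 14×40 = 560.

560 pts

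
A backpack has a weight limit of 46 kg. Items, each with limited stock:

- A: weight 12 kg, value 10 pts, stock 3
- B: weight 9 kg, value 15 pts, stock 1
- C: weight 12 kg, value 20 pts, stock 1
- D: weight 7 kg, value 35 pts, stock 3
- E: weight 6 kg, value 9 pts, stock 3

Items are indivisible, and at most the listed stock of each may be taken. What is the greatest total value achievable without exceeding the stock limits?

143 pts

Top feasible selections:
- 1×C + 3×D + 2×E: weight 45, value 143
- 1×B + 1×C + 3×D: weight 42, value 140
- 1×B + 3×D + 2×E: weight 42, value 138
Best: 143 pts.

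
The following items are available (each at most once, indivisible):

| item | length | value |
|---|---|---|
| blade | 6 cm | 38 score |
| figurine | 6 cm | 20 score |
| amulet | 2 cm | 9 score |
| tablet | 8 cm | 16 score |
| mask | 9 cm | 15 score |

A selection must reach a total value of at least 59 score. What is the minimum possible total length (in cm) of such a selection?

Subsets with value ≥ 59, sorted by total length:
- blade+figurine+amulet: length 14, value 67
- blade+amulet+tablet: length 16, value 63
Minimum length: 14 cm.

14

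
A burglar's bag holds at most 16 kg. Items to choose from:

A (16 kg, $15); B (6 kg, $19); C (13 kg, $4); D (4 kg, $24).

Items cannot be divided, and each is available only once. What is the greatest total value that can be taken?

$43

Check high-value combinations within 16 kg:
- B+D: weight 6+4=10, value 19+24=43
- D: weight 4, value 24
- B: weight 6, value 19
- A: weight 16, value 15
Best: $43.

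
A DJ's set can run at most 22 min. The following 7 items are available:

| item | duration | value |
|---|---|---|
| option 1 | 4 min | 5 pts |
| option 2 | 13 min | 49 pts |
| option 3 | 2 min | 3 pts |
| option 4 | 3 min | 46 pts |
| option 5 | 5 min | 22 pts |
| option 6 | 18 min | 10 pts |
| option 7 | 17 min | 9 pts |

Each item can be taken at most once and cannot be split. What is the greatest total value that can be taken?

This is a 0/1 knapsack; check combinations near the capacity.
- option 2+option 4+option 5: duration 13+3+5=21, value 49+46+22=117
- option 1+option 2+option 3+option 4: duration 4+13+2+3=22, value 5+49+3+46=103
- option 1+option 2+option 4: duration 4+13+3=20, value 5+49+46=100
- option 2+option 3+option 4: duration 13+2+3=18, value 49+3+46=98
- option 2+option 4: duration 13+3=16, value 49+46=95
Best: 117 pts.

117 pts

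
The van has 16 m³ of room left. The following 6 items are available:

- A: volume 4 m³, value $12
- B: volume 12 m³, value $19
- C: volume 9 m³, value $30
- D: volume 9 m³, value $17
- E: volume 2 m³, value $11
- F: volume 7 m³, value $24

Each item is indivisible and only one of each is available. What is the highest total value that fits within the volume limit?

Check high-value combinations within 16 m³:
- C+F: volume 9+7=16, value 30+24=54
- A+C+E: volume 4+9+2=15, value 12+30+11=53
- A+E+F: volume 4+2+7=13, value 12+11+24=47
- A+C: volume 4+9=13, value 12+30=42
- C+E: volume 9+2=11, value 30+11=41
Best: $54.

$54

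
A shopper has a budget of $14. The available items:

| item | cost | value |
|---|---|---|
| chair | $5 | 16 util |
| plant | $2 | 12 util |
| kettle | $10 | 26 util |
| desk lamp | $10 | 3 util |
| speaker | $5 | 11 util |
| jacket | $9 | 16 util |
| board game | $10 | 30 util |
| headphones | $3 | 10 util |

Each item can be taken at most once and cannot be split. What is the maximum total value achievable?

42 util

Check high-value combinations within $14:
- plant+board game: cost 2+10=12, value 12+30=42
- board game+headphones: cost 10+3=13, value 30+10=40
- chair+plant+speaker: cost 5+2+5=12, value 16+12+11=39
- chair+plant+headphones: cost 5+2+3=10, value 16+12+10=38
Best: 42 util.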